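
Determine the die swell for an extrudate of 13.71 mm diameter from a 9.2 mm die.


Die swell ratio = D_extrudate / D_die
= 13.71 / 9.2
= 1.49

Die swell = 1.49


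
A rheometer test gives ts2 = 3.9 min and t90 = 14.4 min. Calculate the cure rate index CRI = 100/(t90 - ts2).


CRI = 100 / (t90 - ts2)
= 100 / (14.4 - 3.9)
= 100 / 10.5
= 9.52 min^-1

9.52 min^-1


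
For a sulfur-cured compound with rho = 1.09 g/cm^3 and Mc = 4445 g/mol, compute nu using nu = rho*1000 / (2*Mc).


nu = rho * 1000 / (2 * Mc)
nu = 1.09 * 1000 / (2 * 4445)
nu = 1090.0 / 8890
nu = 0.1226 mol/L

0.1226 mol/L


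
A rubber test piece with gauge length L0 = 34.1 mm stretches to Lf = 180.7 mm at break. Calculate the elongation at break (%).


Elongation = (Lf - L0) / L0 * 100
= (180.7 - 34.1) / 34.1 * 100
= 146.6 / 34.1 * 100
= 429.9%

429.9%


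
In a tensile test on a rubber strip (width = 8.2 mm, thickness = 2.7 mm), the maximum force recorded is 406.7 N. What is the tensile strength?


Area = width * thickness = 8.2 * 2.7 = 22.14 mm^2
TS = force / area = 406.7 / 22.14 = 18.37 MPa

18.37 MPa


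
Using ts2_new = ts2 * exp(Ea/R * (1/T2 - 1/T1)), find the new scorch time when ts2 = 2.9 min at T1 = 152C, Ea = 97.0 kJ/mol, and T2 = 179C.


Convert temperatures: T1 = 152 + 273.15 = 425.15 K, T2 = 179 + 273.15 = 452.15 K
ts2_new = 2.9 * exp(97000 / 8.314 * (1/452.15 - 1/425.15))
1/T2 - 1/T1 = -1.4046e-04
ts2_new = 0.56 min

0.56 min


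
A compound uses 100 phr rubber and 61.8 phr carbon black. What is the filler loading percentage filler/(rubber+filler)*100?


Filler % = filler / (rubber + filler) * 100
= 61.8 / (100 + 61.8) * 100
= 61.8 / 161.8 * 100
= 38.2%

38.2%


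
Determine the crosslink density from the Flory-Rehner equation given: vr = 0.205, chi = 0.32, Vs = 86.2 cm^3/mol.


ln(1 - vr) = ln(1 - 0.205) = -0.2294
Numerator = -((-0.2294) + 0.205 + 0.32 * 0.205^2) = 0.0110
Denominator = 86.2 * (0.205^(1/3) - 0.205/2) = 41.9912
nu = 0.0110 / 41.9912 = 2.6113e-04 mol/cm^3

2.6113e-04 mol/cm^3


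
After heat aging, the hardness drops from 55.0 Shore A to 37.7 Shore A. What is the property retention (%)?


Retention = aged / original * 100
= 37.7 / 55.0 * 100
= 68.5%

68.5%


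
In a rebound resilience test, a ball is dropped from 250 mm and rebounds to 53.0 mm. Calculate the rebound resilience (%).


Resilience = h_rebound / h_drop * 100
= 53.0 / 250 * 100
= 21.2%

21.2%


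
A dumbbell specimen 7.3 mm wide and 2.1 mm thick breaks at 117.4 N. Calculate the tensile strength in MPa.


Area = width * thickness = 7.3 * 2.1 = 15.33 mm^2
TS = force / area = 117.4 / 15.33 = 7.66 MPa

7.66 MPa


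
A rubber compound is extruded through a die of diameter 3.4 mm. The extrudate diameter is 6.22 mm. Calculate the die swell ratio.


Die swell ratio = D_extrudate / D_die
= 6.22 / 3.4
= 1.829

Die swell = 1.829


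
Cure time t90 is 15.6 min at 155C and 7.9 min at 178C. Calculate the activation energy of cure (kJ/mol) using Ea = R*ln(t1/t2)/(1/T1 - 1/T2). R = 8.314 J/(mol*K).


T1 = 428.15 K, T2 = 451.15 K
1/T1 - 1/T2 = 1.1907e-04
ln(t1/t2) = ln(15.6/7.9) = 0.6804
Ea = 8.314 * 0.6804 / 1.1907e-04 = 47508.2031 J/mol
Ea = 47.51 kJ/mol

47.51 kJ/mol


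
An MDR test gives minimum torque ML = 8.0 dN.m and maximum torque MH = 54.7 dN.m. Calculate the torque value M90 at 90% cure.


M90 = ML + 0.9 * (MH - ML)
M90 = 8.0 + 0.9 * (54.7 - 8.0)
M90 = 8.0 + 0.9 * 46.7
M90 = 50.03 dN.m

50.03 dN.m


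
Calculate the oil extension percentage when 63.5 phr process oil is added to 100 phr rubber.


Oil % = oil / (100 + oil) * 100
= 63.5 / (100 + 63.5) * 100
= 63.5 / 163.5 * 100
= 38.84%

38.84%


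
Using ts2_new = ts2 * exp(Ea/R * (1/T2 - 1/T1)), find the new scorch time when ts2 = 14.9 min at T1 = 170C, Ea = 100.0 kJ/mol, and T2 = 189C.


Convert temperatures: T1 = 170 + 273.15 = 443.15 K, T2 = 189 + 273.15 = 462.15 K
ts2_new = 14.9 * exp(100000 / 8.314 * (1/462.15 - 1/443.15))
1/T2 - 1/T1 = -9.2773e-05
ts2_new = 4.88 min

4.88 min


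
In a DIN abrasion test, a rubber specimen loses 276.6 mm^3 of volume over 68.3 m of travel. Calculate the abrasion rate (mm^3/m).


Rate = volume_loss / distance
= 276.6 / 68.3
= 4.05 mm^3/m

4.05 mm^3/m


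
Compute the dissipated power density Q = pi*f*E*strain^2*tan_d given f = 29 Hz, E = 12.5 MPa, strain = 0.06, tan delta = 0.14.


Q = pi * f * E * strain^2 * tan_d
= pi * 29 * 12.5 * 0.06^2 * 0.14
= pi * 29 * 12.5 * 0.0036 * 0.14
= 0.5740

Q = 0.5740


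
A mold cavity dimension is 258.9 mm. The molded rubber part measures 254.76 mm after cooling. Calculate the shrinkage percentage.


Shrinkage = (mold - part) / mold * 100
= (258.9 - 254.76) / 258.9 * 100
= 4.14 / 258.9 * 100
= 1.6%

1.6%


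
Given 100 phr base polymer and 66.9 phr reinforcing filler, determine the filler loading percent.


Filler % = filler / (rubber + filler) * 100
= 66.9 / (100 + 66.9) * 100
= 66.9 / 166.9 * 100
= 40.08%

40.08%


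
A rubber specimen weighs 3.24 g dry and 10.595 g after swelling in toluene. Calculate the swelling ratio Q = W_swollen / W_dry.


Q = W_swollen / W_dry
Q = 10.595 / 3.24
Q = 3.27

Q = 3.27


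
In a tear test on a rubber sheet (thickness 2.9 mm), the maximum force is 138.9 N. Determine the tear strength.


Tear strength = force / thickness
= 138.9 / 2.9
= 47.9 N/mm

47.9 N/mm


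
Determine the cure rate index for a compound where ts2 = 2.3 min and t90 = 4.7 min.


CRI = 100 / (t90 - ts2)
= 100 / (4.7 - 2.3)
= 100 / 2.4
= 41.67 min^-1

41.67 min^-1


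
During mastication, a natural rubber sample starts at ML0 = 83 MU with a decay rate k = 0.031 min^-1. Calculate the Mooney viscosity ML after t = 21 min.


ML = ML0 * exp(-k * t)
ML = 83 * exp(-0.031 * 21)
ML = 83 * 0.5215
ML = 43.29 MU

43.29 MU


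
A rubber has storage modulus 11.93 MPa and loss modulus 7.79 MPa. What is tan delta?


tan delta = E'' / E'
= 7.79 / 11.93
= 0.653

tan delta = 0.653


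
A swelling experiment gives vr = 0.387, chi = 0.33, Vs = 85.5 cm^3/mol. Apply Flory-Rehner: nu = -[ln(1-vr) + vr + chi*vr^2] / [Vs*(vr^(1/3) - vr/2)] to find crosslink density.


ln(1 - vr) = ln(1 - 0.387) = -0.4894
Numerator = -((-0.4894) + 0.387 + 0.33 * 0.387^2) = 0.0530
Denominator = 85.5 * (0.387^(1/3) - 0.387/2) = 45.7627
nu = 0.0530 / 45.7627 = 0.0012 mol/cm^3

0.0012 mol/cm^3


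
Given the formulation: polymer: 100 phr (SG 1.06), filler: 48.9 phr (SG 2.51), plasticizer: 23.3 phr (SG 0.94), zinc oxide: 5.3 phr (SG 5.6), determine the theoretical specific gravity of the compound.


Sum of weights = 177.5
Volume contributions:
  polymer: 100/1.06 = 94.3396
  filler: 48.9/2.51 = 19.4821
  plasticizer: 23.3/0.94 = 24.7872
  zinc oxide: 5.3/5.6 = 0.9464
Sum of volumes = 139.5554
SG = 177.5 / 139.5554 = 1.272

SG = 1.272


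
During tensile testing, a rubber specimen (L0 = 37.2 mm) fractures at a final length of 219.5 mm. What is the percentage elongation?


Elongation = (Lf - L0) / L0 * 100
= (219.5 - 37.2) / 37.2 * 100
= 182.3 / 37.2 * 100
= 490.1%

490.1%


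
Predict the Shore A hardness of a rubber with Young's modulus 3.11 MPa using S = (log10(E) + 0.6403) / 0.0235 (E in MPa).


log10(E) = 0.0235*S - 0.6403  =>  S = (log10(E) + 0.6403) / 0.0235
log10(3.11) = 0.492760
S = (0.492760 + 0.6403) / 0.0235 = 1.133060 / 0.0235
S = 48.2

Shore A = 48.2


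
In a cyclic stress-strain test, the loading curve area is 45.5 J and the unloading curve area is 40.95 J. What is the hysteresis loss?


Hysteresis loss = loading - unloading
= 45.5 - 40.95
= 4.55 J

4.55 J


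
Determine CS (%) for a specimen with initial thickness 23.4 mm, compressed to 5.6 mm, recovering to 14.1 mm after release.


CS = (t0 - recovered) / (t0 - ts) * 100
= (23.4 - 14.1) / (23.4 - 5.6) * 100
= 9.3 / 17.8 * 100
= 52.2%

52.2%


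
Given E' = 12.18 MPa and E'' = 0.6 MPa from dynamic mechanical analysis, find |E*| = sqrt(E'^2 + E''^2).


|E*| = sqrt(E'^2 + E''^2)
= sqrt(12.18^2 + 0.6^2)
= sqrt(148.3524 + 0.3600)
= 12.195 MPa

12.195 MPa


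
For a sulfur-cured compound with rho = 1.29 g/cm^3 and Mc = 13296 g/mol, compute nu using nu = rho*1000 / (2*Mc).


nu = rho * 1000 / (2 * Mc)
nu = 1.29 * 1000 / (2 * 13296)
nu = 1290.0 / 26592
nu = 0.0485 mol/L

0.0485 mol/L


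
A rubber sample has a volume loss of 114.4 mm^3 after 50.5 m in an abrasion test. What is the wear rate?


Rate = volume_loss / distance
= 114.4 / 50.5
= 2.265 mm^3/m

2.265 mm^3/m


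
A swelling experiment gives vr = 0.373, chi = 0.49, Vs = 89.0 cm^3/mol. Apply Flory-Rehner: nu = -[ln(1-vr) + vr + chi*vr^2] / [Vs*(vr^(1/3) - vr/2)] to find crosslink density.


ln(1 - vr) = ln(1 - 0.373) = -0.4668
Numerator = -((-0.4668) + 0.373 + 0.49 * 0.373^2) = 0.0256
Denominator = 89.0 * (0.373^(1/3) - 0.373/2) = 47.4673
nu = 0.0256 / 47.4673 = 5.4007e-04 mol/cm^3

5.4007e-04 mol/cm^3


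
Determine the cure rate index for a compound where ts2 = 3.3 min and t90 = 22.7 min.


CRI = 100 / (t90 - ts2)
= 100 / (22.7 - 3.3)
= 100 / 19.4
= 5.15 min^-1

5.15 min^-1


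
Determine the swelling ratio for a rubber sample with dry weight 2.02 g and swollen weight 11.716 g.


Q = W_swollen / W_dry
Q = 11.716 / 2.02
Q = 5.8

Q = 5.8


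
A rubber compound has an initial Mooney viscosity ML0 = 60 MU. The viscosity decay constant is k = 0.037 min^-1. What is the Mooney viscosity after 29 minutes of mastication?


ML = ML0 * exp(-k * t)
ML = 60 * exp(-0.037 * 29)
ML = 60 * 0.3420
ML = 20.52 MU

20.52 MU


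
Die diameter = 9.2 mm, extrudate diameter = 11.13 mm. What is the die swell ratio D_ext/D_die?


Die swell ratio = D_extrudate / D_die
= 11.13 / 9.2
= 1.21

Die swell = 1.21


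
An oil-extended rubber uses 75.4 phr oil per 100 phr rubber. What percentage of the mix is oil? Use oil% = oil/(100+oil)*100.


Oil % = oil / (100 + oil) * 100
= 75.4 / (100 + 75.4) * 100
= 75.4 / 175.4 * 100
= 42.99%

42.99%


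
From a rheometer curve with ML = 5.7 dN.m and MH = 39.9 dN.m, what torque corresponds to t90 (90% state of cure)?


M90 = ML + 0.9 * (MH - ML)
M90 = 5.7 + 0.9 * (39.9 - 5.7)
M90 = 5.7 + 0.9 * 34.2
M90 = 36.48 dN.m

36.48 dN.m


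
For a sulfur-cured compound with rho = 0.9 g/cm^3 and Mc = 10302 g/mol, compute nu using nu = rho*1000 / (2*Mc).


nu = rho * 1000 / (2 * Mc)
nu = 0.9 * 1000 / (2 * 10302)
nu = 900.0 / 20604
nu = 0.0437 mol/L

0.0437 mol/L


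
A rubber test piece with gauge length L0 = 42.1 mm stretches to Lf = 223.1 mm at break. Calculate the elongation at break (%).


Elongation = (Lf - L0) / L0 * 100
= (223.1 - 42.1) / 42.1 * 100
= 181.0 / 42.1 * 100
= 429.9%

429.9%


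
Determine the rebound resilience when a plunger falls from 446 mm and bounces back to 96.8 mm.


Resilience = h_rebound / h_drop * 100
= 96.8 / 446 * 100
= 21.7%

21.7%


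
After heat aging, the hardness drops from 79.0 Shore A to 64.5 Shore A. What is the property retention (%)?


Retention = aged / original * 100
= 64.5 / 79.0 * 100
= 81.6%

81.6%


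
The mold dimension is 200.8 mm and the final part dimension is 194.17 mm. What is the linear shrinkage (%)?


Shrinkage = (mold - part) / mold * 100
= (200.8 - 194.17) / 200.8 * 100
= 6.63 / 200.8 * 100
= 3.3%

3.3%


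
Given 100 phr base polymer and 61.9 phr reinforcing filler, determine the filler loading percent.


Filler % = filler / (rubber + filler) * 100
= 61.9 / (100 + 61.9) * 100
= 61.9 / 161.9 * 100
= 38.23%

38.23%


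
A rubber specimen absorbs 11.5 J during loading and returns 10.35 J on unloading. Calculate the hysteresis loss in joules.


Hysteresis loss = loading - unloading
= 11.5 - 10.35
= 1.15 J

1.15 J


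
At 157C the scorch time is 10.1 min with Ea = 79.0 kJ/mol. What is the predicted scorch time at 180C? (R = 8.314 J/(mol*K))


Convert temperatures: T1 = 157 + 273.15 = 430.15 K, T2 = 180 + 273.15 = 453.15 K
ts2_new = 10.1 * exp(79000 / 8.314 * (1/453.15 - 1/430.15))
1/T2 - 1/T1 = -1.1800e-04
ts2_new = 3.29 min

3.29 min


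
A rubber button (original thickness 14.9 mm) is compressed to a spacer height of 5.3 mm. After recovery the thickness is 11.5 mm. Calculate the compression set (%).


CS = (t0 - recovered) / (t0 - ts) * 100
= (14.9 - 11.5) / (14.9 - 5.3) * 100
= 3.4 / 9.6 * 100
= 35.4%

35.4%


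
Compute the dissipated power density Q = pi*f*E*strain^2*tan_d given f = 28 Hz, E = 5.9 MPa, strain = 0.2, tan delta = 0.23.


Q = pi * f * E * strain^2 * tan_d
= pi * 28 * 5.9 * 0.2^2 * 0.23
= pi * 28 * 5.9 * 0.0400 * 0.23
= 4.7747

Q = 4.7747


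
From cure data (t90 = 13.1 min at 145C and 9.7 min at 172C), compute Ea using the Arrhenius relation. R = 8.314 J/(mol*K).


T1 = 418.15 K, T2 = 445.15 K
1/T1 - 1/T2 = 1.4505e-04
ln(t1/t2) = ln(13.1/9.7) = 0.3005
Ea = 8.314 * 0.3005 / 1.4505e-04 = 17223.0267 J/mol
Ea = 17.22 kJ/mol

17.22 kJ/mol


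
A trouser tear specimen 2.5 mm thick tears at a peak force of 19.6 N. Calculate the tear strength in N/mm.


Tear strength = force / thickness
= 19.6 / 2.5
= 7.84 N/mm

7.84 N/mm


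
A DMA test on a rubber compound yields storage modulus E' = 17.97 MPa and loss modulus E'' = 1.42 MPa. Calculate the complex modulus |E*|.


|E*| = sqrt(E'^2 + E''^2)
= sqrt(17.97^2 + 1.42^2)
= sqrt(322.9209 + 2.0164)
= 18.026 MPa

18.026 MPa


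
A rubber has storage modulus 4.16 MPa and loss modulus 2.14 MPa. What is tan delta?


tan delta = E'' / E'
= 2.14 / 4.16
= 0.5144

tan delta = 0.5144


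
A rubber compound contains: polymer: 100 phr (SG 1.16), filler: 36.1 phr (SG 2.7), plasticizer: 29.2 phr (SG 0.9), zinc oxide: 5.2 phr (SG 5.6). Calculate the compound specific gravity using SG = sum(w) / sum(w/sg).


Sum of weights = 170.5
Volume contributions:
  polymer: 100/1.16 = 86.2069
  filler: 36.1/2.7 = 13.3704
  plasticizer: 29.2/0.9 = 32.4444
  zinc oxide: 5.2/5.6 = 0.9286
Sum of volumes = 132.9503
SG = 170.5 / 132.9503 = 1.282

SG = 1.282


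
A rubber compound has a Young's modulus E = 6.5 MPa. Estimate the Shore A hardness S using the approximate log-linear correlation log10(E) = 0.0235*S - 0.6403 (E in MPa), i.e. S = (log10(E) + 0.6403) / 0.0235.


log10(E) = 0.0235*S - 0.6403  =>  S = (log10(E) + 0.6403) / 0.0235
log10(6.5) = 0.812913
S = (0.812913 + 0.6403) / 0.0235 = 1.453213 / 0.0235
S = 61.8

Shore A = 61.8


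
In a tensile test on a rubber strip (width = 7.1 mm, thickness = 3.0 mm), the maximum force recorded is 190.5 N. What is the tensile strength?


Area = width * thickness = 7.1 * 3.0 = 21.3 mm^2
TS = force / area = 190.5 / 21.3 = 8.94 MPa

8.94 MPa


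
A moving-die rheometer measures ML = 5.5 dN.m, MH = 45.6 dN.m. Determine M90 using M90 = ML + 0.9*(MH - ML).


M90 = ML + 0.9 * (MH - ML)
M90 = 5.5 + 0.9 * (45.6 - 5.5)
M90 = 5.5 + 0.9 * 40.1
M90 = 41.59 dN.m

41.59 dN.m


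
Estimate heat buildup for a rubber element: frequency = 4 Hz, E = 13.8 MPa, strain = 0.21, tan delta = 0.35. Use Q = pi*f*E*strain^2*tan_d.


Q = pi * f * E * strain^2 * tan_d
= pi * 4 * 13.8 * 0.21^2 * 0.35
= pi * 4 * 13.8 * 0.0441 * 0.35
= 2.6767

Q = 2.6767


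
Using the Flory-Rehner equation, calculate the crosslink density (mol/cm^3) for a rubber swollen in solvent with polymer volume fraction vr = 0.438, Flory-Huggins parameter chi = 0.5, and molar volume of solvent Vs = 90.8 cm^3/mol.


ln(1 - vr) = ln(1 - 0.438) = -0.5763
Numerator = -((-0.5763) + 0.438 + 0.5 * 0.438^2) = 0.0423
Denominator = 90.8 * (0.438^(1/3) - 0.438/2) = 49.0716
nu = 0.0423 / 49.0716 = 8.6265e-04 mol/cm^3

8.6265e-04 mol/cm^3


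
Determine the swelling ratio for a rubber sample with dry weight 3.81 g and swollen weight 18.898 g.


Q = W_swollen / W_dry
Q = 18.898 / 3.81
Q = 4.96

Q = 4.96


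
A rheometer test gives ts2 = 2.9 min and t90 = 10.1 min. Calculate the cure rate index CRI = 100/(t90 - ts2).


CRI = 100 / (t90 - ts2)
= 100 / (10.1 - 2.9)
= 100 / 7.2
= 13.89 min^-1

13.89 min^-1


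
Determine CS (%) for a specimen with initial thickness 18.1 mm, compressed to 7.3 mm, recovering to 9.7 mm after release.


CS = (t0 - recovered) / (t0 - ts) * 100
= (18.1 - 9.7) / (18.1 - 7.3) * 100
= 8.4 / 10.8 * 100
= 77.8%

77.8%


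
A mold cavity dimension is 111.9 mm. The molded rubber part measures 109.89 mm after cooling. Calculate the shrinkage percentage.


Shrinkage = (mold - part) / mold * 100
= (111.9 - 109.89) / 111.9 * 100
= 2.01 / 111.9 * 100
= 1.8%

1.8%


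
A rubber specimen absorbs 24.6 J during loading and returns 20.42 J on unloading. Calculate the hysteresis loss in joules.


Hysteresis loss = loading - unloading
= 24.6 - 20.42
= 4.18 J

4.18 J


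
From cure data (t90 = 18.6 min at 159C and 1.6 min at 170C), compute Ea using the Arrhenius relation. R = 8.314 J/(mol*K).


T1 = 432.15 K, T2 = 443.15 K
1/T1 - 1/T2 = 5.7439e-05
ln(t1/t2) = ln(18.6/1.6) = 2.4532
Ea = 8.314 * 2.4532 / 5.7439e-05 = 355081.5590 J/mol
Ea = 355.08 kJ/mol

355.08 kJ/mol


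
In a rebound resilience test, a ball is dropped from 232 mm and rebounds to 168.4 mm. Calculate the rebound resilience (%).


Resilience = h_rebound / h_drop * 100
= 168.4 / 232 * 100
= 72.6%

72.6%


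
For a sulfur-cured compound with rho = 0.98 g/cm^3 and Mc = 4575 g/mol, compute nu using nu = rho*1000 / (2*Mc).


nu = rho * 1000 / (2 * Mc)
nu = 0.98 * 1000 / (2 * 4575)
nu = 980.0 / 9150
nu = 0.1071 mol/L

0.1071 mol/L


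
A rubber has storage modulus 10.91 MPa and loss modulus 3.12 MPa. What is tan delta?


tan delta = E'' / E'
= 3.12 / 10.91
= 0.286

tan delta = 0.286


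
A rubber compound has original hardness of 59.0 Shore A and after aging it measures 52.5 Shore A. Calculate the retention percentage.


Retention = aged / original * 100
= 52.5 / 59.0 * 100
= 89.0%

89.0%


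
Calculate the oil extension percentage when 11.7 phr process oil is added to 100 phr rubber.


Oil % = oil / (100 + oil) * 100
= 11.7 / (100 + 11.7) * 100
= 11.7 / 111.7 * 100
= 10.47%

10.47%


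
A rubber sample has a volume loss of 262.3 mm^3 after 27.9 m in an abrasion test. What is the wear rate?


Rate = volume_loss / distance
= 262.3 / 27.9
= 9.401 mm^3/m

9.401 mm^3/m


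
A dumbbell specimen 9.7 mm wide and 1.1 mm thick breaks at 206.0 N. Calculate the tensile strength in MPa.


Area = width * thickness = 9.7 * 1.1 = 10.67 mm^2
TS = force / area = 206.0 / 10.67 = 19.31 MPa

19.31 MPa


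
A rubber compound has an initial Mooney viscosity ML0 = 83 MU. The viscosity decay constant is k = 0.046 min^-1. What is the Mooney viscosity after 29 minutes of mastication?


ML = ML0 * exp(-k * t)
ML = 83 * exp(-0.046 * 29)
ML = 83 * 0.2634
ML = 21.86 MU

21.86 MU


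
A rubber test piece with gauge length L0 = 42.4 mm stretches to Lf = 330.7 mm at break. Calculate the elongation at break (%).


Elongation = (Lf - L0) / L0 * 100
= (330.7 - 42.4) / 42.4 * 100
= 288.3 / 42.4 * 100
= 680.0%

680.0%


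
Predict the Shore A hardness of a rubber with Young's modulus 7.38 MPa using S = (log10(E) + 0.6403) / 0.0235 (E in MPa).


log10(E) = 0.0235*S - 0.6403  =>  S = (log10(E) + 0.6403) / 0.0235
log10(7.38) = 0.868056
S = (0.868056 + 0.6403) / 0.0235 = 1.508356 / 0.0235
S = 64.2

Shore A = 64.2


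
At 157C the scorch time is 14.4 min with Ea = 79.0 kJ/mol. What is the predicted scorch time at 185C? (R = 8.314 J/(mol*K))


Convert temperatures: T1 = 157 + 273.15 = 430.15 K, T2 = 185 + 273.15 = 458.15 K
ts2_new = 14.4 * exp(79000 / 8.314 * (1/458.15 - 1/430.15))
1/T2 - 1/T1 = -1.4208e-04
ts2_new = 3.73 min

3.73 min


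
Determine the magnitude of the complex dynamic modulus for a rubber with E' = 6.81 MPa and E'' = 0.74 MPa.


|E*| = sqrt(E'^2 + E''^2)
= sqrt(6.81^2 + 0.74^2)
= sqrt(46.3761 + 0.5476)
= 6.85 MPa

6.85 MPa


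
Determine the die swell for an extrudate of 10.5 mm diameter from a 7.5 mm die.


Die swell ratio = D_extrudate / D_die
= 10.5 / 7.5
= 1.4

Die swell = 1.4


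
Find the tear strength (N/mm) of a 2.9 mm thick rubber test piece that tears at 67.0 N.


Tear strength = force / thickness
= 67.0 / 2.9
= 23.1 N/mm

23.1 N/mm


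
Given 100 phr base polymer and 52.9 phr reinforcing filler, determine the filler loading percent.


Filler % = filler / (rubber + filler) * 100
= 52.9 / (100 + 52.9) * 100
= 52.9 / 152.9 * 100
= 34.6%

34.6%


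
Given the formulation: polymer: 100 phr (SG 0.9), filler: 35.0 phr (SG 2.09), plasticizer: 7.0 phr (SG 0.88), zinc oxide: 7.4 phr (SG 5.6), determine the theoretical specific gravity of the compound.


Sum of weights = 149.4
Volume contributions:
  polymer: 100/0.9 = 111.1111
  filler: 35.0/2.09 = 16.7464
  plasticizer: 7.0/0.88 = 7.9545
  zinc oxide: 7.4/5.6 = 1.3214
Sum of volumes = 137.1335
SG = 149.4 / 137.1335 = 1.089

SG = 1.089


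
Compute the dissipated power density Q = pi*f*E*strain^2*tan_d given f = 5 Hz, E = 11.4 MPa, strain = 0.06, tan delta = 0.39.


Q = pi * f * E * strain^2 * tan_d
= pi * 5 * 11.4 * 0.06^2 * 0.39
= pi * 5 * 11.4 * 0.0036 * 0.39
= 0.2514

Q = 0.2514


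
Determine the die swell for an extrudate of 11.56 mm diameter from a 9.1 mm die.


Die swell ratio = D_extrudate / D_die
= 11.56 / 9.1
= 1.27

Die swell = 1.27


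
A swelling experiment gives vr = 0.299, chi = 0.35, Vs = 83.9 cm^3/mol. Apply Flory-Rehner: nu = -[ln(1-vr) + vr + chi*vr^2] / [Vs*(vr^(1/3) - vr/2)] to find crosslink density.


ln(1 - vr) = ln(1 - 0.299) = -0.3552
Numerator = -((-0.3552) + 0.299 + 0.35 * 0.299^2) = 0.0250
Denominator = 83.9 * (0.299^(1/3) - 0.299/2) = 43.5599
nu = 0.0250 / 43.5599 = 5.7294e-04 mol/cm^3

5.7294e-04 mol/cm^3


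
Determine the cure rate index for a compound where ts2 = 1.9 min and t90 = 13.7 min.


CRI = 100 / (t90 - ts2)
= 100 / (13.7 - 1.9)
= 100 / 11.8
= 8.47 min^-1

8.47 min^-1


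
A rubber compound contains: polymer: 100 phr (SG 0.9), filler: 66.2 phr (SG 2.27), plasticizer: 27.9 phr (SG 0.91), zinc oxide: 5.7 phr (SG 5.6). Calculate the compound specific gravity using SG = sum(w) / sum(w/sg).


Sum of weights = 199.8
Volume contributions:
  polymer: 100/0.9 = 111.1111
  filler: 66.2/2.27 = 29.1630
  plasticizer: 27.9/0.91 = 30.6593
  zinc oxide: 5.7/5.6 = 1.0179
Sum of volumes = 171.9513
SG = 199.8 / 171.9513 = 1.162

SG = 1.162


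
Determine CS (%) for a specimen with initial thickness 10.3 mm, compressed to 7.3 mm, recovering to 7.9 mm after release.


CS = (t0 - recovered) / (t0 - ts) * 100
= (10.3 - 7.9) / (10.3 - 7.3) * 100
= 2.4 / 3.0 * 100
= 80.0%

80.0%


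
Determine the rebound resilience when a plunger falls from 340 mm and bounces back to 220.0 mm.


Resilience = h_rebound / h_drop * 100
= 220.0 / 340 * 100
= 64.7%

64.7%


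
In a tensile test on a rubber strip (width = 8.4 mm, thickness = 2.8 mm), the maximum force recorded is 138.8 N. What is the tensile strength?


Area = width * thickness = 8.4 * 2.8 = 23.52 mm^2
TS = force / area = 138.8 / 23.52 = 5.9 MPa

5.9 MPa


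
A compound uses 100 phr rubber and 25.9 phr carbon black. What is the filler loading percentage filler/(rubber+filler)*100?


Filler % = filler / (rubber + filler) * 100
= 25.9 / (100 + 25.9) * 100
= 25.9 / 125.9 * 100
= 20.57%

20.57%


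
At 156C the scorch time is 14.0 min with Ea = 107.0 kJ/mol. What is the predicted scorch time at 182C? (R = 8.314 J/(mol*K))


Convert temperatures: T1 = 156 + 273.15 = 429.15 K, T2 = 182 + 273.15 = 455.15 K
ts2_new = 14.0 * exp(107000 / 8.314 * (1/455.15 - 1/429.15))
1/T2 - 1/T1 = -1.3311e-04
ts2_new = 2.52 min

2.52 min


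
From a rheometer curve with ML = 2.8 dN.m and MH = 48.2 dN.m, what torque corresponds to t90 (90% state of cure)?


M90 = ML + 0.9 * (MH - ML)
M90 = 2.8 + 0.9 * (48.2 - 2.8)
M90 = 2.8 + 0.9 * 45.4
M90 = 43.66 dN.m

43.66 dN.m


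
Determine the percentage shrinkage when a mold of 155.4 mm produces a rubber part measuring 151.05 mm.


Shrinkage = (mold - part) / mold * 100
= (155.4 - 151.05) / 155.4 * 100
= 4.35 / 155.4 * 100
= 2.8%

2.8%


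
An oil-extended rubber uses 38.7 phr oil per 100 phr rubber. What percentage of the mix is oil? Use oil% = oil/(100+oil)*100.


Oil % = oil / (100 + oil) * 100
= 38.7 / (100 + 38.7) * 100
= 38.7 / 138.7 * 100
= 27.9%

27.9%


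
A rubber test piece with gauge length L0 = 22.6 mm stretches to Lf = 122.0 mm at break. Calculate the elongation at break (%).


Elongation = (Lf - L0) / L0 * 100
= (122.0 - 22.6) / 22.6 * 100
= 99.4 / 22.6 * 100
= 439.8%

439.8%


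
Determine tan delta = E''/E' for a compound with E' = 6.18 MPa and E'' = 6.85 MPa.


tan delta = E'' / E'
= 6.85 / 6.18
= 1.1084

tan delta = 1.1084


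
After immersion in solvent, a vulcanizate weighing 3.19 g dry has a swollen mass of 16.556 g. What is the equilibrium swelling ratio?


Q = W_swollen / W_dry
Q = 16.556 / 3.19
Q = 5.19

Q = 5.19


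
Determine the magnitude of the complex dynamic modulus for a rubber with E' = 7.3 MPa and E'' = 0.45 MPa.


|E*| = sqrt(E'^2 + E''^2)
= sqrt(7.3^2 + 0.45^2)
= sqrt(53.2900 + 0.2025)
= 7.314 MPa

7.314 MPa


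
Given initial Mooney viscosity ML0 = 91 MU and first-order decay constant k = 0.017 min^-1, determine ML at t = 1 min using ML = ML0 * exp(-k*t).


ML = ML0 * exp(-k * t)
ML = 91 * exp(-0.017 * 1)
ML = 91 * 0.9831
ML = 89.47 MU

89.47 MU


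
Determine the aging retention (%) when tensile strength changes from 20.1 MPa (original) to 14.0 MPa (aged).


Retention = aged / original * 100
= 14.0 / 20.1 * 100
= 69.7%

69.7%


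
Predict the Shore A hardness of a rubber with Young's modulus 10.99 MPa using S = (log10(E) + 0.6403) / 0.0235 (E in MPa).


log10(E) = 0.0235*S - 0.6403  =>  S = (log10(E) + 0.6403) / 0.0235
log10(10.99) = 1.040998
S = (1.040998 + 0.6403) / 0.0235 = 1.681298 / 0.0235
S = 71.5

Shore A = 71.5


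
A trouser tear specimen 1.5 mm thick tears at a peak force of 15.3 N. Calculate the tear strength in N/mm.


Tear strength = force / thickness
= 15.3 / 1.5
= 10.2 N/mm

10.2 N/mm


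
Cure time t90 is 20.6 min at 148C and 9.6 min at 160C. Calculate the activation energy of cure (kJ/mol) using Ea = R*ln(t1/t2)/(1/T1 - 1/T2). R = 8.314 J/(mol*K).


T1 = 421.15 K, T2 = 433.15 K
1/T1 - 1/T2 = 6.5782e-05
ln(t1/t2) = ln(20.6/9.6) = 0.7635
Ea = 8.314 * 0.7635 / 6.5782e-05 = 96500.3421 J/mol
Ea = 96.5 kJ/mol

96.5 kJ/mol


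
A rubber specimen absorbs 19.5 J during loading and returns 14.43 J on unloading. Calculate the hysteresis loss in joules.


Hysteresis loss = loading - unloading
= 19.5 - 14.43
= 5.07 J

5.07 J


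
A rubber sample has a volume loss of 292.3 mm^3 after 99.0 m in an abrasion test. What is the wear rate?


Rate = volume_loss / distance
= 292.3 / 99.0
= 2.953 mm^3/m

2.953 mm^3/m


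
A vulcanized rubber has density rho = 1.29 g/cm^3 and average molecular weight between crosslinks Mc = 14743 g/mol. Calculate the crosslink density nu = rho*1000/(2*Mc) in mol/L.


nu = rho * 1000 / (2 * Mc)
nu = 1.29 * 1000 / (2 * 14743)
nu = 1290.0 / 29486
nu = 0.0437 mol/L

0.0437 mol/L


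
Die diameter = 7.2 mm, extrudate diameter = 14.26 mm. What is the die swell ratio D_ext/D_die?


Die swell ratio = D_extrudate / D_die
= 14.26 / 7.2
= 1.981

Die swell = 1.981


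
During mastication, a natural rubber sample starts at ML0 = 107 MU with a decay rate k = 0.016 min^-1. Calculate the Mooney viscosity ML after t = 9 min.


ML = ML0 * exp(-k * t)
ML = 107 * exp(-0.016 * 9)
ML = 107 * 0.8659
ML = 92.65 MU

92.65 MU


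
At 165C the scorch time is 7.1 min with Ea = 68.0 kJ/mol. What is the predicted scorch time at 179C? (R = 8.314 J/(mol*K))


Convert temperatures: T1 = 165 + 273.15 = 438.15 K, T2 = 179 + 273.15 = 452.15 K
ts2_new = 7.1 * exp(68000 / 8.314 * (1/452.15 - 1/438.15))
1/T2 - 1/T1 = -7.0668e-05
ts2_new = 3.98 min

3.98 min


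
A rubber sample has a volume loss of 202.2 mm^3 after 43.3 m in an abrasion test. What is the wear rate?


Rate = volume_loss / distance
= 202.2 / 43.3
= 4.67 mm^3/m

4.67 mm^3/m


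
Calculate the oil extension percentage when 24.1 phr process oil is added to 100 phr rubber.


Oil % = oil / (100 + oil) * 100
= 24.1 / (100 + 24.1) * 100
= 24.1 / 124.1 * 100
= 19.42%

19.42%


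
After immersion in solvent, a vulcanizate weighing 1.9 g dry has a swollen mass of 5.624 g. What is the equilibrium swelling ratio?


Q = W_swollen / W_dry
Q = 5.624 / 1.9
Q = 2.96

Q = 2.96


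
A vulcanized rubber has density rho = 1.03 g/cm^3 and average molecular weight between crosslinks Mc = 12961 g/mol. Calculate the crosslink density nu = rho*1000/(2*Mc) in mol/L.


nu = rho * 1000 / (2 * Mc)
nu = 1.03 * 1000 / (2 * 12961)
nu = 1030.0 / 25922
nu = 0.0397 mol/L

0.0397 mol/L


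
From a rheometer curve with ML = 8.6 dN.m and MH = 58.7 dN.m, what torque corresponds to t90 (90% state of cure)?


M90 = ML + 0.9 * (MH - ML)
M90 = 8.6 + 0.9 * (58.7 - 8.6)
M90 = 8.6 + 0.9 * 50.1
M90 = 53.69 dN.m

53.69 dN.m


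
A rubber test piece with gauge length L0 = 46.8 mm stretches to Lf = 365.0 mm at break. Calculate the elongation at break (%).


Elongation = (Lf - L0) / L0 * 100
= (365.0 - 46.8) / 46.8 * 100
= 318.2 / 46.8 * 100
= 679.9%

679.9%


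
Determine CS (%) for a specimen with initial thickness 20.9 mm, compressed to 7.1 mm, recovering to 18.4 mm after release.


CS = (t0 - recovered) / (t0 - ts) * 100
= (20.9 - 18.4) / (20.9 - 7.1) * 100
= 2.5 / 13.8 * 100
= 18.1%

18.1%


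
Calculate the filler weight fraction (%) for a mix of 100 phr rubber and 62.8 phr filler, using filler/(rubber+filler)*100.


Filler % = filler / (rubber + filler) * 100
= 62.8 / (100 + 62.8) * 100
= 62.8 / 162.8 * 100
= 38.57%

38.57%


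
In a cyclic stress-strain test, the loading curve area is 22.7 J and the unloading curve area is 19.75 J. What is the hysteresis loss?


Hysteresis loss = loading - unloading
= 22.7 - 19.75
= 2.95 J

2.95 J


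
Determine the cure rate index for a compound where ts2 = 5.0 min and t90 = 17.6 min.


CRI = 100 / (t90 - ts2)
= 100 / (17.6 - 5.0)
= 100 / 12.6
= 7.94 min^-1

7.94 min^-1


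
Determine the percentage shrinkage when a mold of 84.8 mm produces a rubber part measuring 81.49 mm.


Shrinkage = (mold - part) / mold * 100
= (84.8 - 81.49) / 84.8 * 100
= 3.31 / 84.8 * 100
= 3.9%

3.9%


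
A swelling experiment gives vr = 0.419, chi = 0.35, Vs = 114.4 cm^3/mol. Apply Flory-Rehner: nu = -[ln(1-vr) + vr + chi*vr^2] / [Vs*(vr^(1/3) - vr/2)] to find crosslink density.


ln(1 - vr) = ln(1 - 0.419) = -0.5430
Numerator = -((-0.5430) + 0.419 + 0.35 * 0.419^2) = 0.0626
Denominator = 114.4 * (0.419^(1/3) - 0.419/2) = 61.6379
nu = 0.0626 / 61.6379 = 0.0010 mol/cm^3

0.0010 mol/cm^3


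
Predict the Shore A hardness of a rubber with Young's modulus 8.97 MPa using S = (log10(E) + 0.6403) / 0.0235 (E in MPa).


log10(E) = 0.0235*S - 0.6403  =>  S = (log10(E) + 0.6403) / 0.0235
log10(8.97) = 0.952792
S = (0.952792 + 0.6403) / 0.0235 = 1.593092 / 0.0235
S = 67.8

Shore A = 67.8


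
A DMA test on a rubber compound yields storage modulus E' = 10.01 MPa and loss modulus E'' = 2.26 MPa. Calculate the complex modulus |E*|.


|E*| = sqrt(E'^2 + E''^2)
= sqrt(10.01^2 + 2.26^2)
= sqrt(100.2001 + 5.1076)
= 10.262 MPa

10.262 MPa


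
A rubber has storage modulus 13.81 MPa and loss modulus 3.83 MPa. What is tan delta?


tan delta = E'' / E'
= 3.83 / 13.81
= 0.2773

tan delta = 0.2773


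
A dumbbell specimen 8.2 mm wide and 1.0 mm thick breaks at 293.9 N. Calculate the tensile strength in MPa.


Area = width * thickness = 8.2 * 1.0 = 8.2 mm^2
TS = force / area = 293.9 / 8.2 = 35.84 MPa

35.84 MPa


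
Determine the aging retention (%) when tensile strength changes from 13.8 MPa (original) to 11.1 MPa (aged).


Retention = aged / original * 100
= 11.1 / 13.8 * 100
= 80.4%

80.4%


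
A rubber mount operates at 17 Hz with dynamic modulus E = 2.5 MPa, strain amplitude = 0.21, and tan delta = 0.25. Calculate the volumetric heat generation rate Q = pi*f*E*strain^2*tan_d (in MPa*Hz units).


Q = pi * f * E * strain^2 * tan_d
= pi * 17 * 2.5 * 0.21^2 * 0.25
= pi * 17 * 2.5 * 0.0441 * 0.25
= 1.4720

Q = 1.4720


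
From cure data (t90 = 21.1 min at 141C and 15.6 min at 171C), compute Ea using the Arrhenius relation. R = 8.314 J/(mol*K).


T1 = 414.15 K, T2 = 444.15 K
1/T1 - 1/T2 = 1.6309e-04
ln(t1/t2) = ln(21.1/15.6) = 0.3020
Ea = 8.314 * 0.3020 / 1.6309e-04 = 15395.2270 J/mol
Ea = 15.4 kJ/mol

15.4 kJ/mol


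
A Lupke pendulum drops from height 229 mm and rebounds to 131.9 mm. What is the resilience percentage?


Resilience = h_rebound / h_drop * 100
= 131.9 / 229 * 100
= 57.6%

57.6%


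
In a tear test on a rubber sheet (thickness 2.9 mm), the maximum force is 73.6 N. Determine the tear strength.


Tear strength = force / thickness
= 73.6 / 2.9
= 25.38 N/mm

25.38 N/mm


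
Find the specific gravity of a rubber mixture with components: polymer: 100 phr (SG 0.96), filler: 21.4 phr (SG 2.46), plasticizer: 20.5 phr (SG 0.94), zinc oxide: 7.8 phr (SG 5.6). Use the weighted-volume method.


Sum of weights = 149.7
Volume contributions:
  polymer: 100/0.96 = 104.1667
  filler: 21.4/2.46 = 8.6992
  plasticizer: 20.5/0.94 = 21.8085
  zinc oxide: 7.8/5.6 = 1.3929
Sum of volumes = 136.0672
SG = 149.7 / 136.0672 = 1.1

SG = 1.1


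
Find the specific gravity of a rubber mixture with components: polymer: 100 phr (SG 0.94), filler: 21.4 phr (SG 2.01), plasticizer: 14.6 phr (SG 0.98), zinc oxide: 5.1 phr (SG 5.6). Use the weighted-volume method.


Sum of weights = 141.1
Volume contributions:
  polymer: 100/0.94 = 106.3830
  filler: 21.4/2.01 = 10.6468
  plasticizer: 14.6/0.98 = 14.8980
  zinc oxide: 5.1/5.6 = 0.9107
Sum of volumes = 132.8384
SG = 141.1 / 132.8384 = 1.062

SG = 1.062


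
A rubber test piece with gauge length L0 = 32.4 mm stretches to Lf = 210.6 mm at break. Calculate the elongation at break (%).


Elongation = (Lf - L0) / L0 * 100
= (210.6 - 32.4) / 32.4 * 100
= 178.2 / 32.4 * 100
= 550.0%

550.0%


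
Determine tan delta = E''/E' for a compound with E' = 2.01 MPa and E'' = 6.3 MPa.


tan delta = E'' / E'
= 6.3 / 2.01
= 3.1343

tan delta = 3.1343


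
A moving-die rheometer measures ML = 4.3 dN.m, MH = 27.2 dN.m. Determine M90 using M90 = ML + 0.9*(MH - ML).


M90 = ML + 0.9 * (MH - ML)
M90 = 4.3 + 0.9 * (27.2 - 4.3)
M90 = 4.3 + 0.9 * 22.9
M90 = 24.91 dN.m

24.91 dN.m


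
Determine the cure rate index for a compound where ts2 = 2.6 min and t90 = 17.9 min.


CRI = 100 / (t90 - ts2)
= 100 / (17.9 - 2.6)
= 100 / 15.3
= 6.54 min^-1

6.54 min^-1


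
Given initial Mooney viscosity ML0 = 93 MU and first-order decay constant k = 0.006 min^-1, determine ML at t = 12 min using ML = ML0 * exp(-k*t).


ML = ML0 * exp(-k * t)
ML = 93 * exp(-0.006 * 12)
ML = 93 * 0.9305
ML = 86.54 MU

86.54 MU


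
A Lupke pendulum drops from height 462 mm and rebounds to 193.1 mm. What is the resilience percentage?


Resilience = h_rebound / h_drop * 100
= 193.1 / 462 * 100
= 41.8%

41.8%


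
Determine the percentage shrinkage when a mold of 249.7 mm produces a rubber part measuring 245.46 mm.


Shrinkage = (mold - part) / mold * 100
= (249.7 - 245.46) / 249.7 * 100
= 4.24 / 249.7 * 100
= 1.7%

1.7%


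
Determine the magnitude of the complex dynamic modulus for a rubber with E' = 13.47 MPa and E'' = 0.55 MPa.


|E*| = sqrt(E'^2 + E''^2)
= sqrt(13.47^2 + 0.55^2)
= sqrt(181.4409 + 0.3025)
= 13.481 MPa

13.481 MPa


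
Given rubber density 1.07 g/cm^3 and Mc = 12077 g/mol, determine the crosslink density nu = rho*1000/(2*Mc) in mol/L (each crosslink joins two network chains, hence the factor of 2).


nu = rho * 1000 / (2 * Mc)
nu = 1.07 * 1000 / (2 * 12077)
nu = 1070.0 / 24154
nu = 0.0443 mol/L

0.0443 mol/L


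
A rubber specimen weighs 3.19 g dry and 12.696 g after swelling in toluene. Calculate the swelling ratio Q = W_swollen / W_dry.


Q = W_swollen / W_dry
Q = 12.696 / 3.19
Q = 3.98

Q = 3.98


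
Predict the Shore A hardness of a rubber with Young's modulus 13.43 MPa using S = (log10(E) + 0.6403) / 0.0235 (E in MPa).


log10(E) = 0.0235*S - 0.6403  =>  S = (log10(E) + 0.6403) / 0.0235
log10(13.43) = 1.128076
S = (1.128076 + 0.6403) / 0.0235 = 1.768376 / 0.0235
S = 75.3

Shore A = 75.3


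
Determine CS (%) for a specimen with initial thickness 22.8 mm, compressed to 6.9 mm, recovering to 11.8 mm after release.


CS = (t0 - recovered) / (t0 - ts) * 100
= (22.8 - 11.8) / (22.8 - 6.9) * 100
= 11.0 / 15.9 * 100
= 69.2%

69.2%


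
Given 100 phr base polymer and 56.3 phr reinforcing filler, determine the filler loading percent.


Filler % = filler / (rubber + filler) * 100
= 56.3 / (100 + 56.3) * 100
= 56.3 / 156.3 * 100
= 36.02%

36.02%


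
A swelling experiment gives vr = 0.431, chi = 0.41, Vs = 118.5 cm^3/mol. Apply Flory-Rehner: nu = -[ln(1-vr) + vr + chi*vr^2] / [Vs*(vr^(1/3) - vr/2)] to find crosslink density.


ln(1 - vr) = ln(1 - 0.431) = -0.5639
Numerator = -((-0.5639) + 0.431 + 0.41 * 0.431^2) = 0.0567
Denominator = 118.5 * (0.431^(1/3) - 0.431/2) = 63.9745
nu = 0.0567 / 63.9745 = 8.8649e-04 mol/cm^3

8.8649e-04 mol/cm^3


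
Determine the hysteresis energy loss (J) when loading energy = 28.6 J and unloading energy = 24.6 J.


Hysteresis loss = loading - unloading
= 28.6 - 24.6
= 4.0 J

4.0 J


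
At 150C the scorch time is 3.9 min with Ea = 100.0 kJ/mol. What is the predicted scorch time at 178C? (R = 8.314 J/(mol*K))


Convert temperatures: T1 = 150 + 273.15 = 423.15 K, T2 = 178 + 273.15 = 451.15 K
ts2_new = 3.9 * exp(100000 / 8.314 * (1/451.15 - 1/423.15))
1/T2 - 1/T1 = -1.4667e-04
ts2_new = 0.67 min

0.67 min


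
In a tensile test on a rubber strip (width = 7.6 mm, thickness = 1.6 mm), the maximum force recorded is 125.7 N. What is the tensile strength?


Area = width * thickness = 7.6 * 1.6 = 12.16 mm^2
TS = force / area = 125.7 / 12.16 = 10.34 MPa

10.34 MPa


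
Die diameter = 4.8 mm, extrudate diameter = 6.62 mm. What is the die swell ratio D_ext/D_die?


Die swell ratio = D_extrudate / D_die
= 6.62 / 4.8
= 1.379

Die swell = 1.379


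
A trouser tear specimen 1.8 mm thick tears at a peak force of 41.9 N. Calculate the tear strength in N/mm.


Tear strength = force / thickness
= 41.9 / 1.8
= 23.28 N/mm

23.28 N/mm


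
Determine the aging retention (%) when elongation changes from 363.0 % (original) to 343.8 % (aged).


Retention = aged / original * 100
= 343.8 / 363.0 * 100
= 94.7%

94.7%


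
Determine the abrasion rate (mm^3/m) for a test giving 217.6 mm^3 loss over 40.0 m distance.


Rate = volume_loss / distance
= 217.6 / 40.0
= 5.44 mm^3/m

5.44 mm^3/m


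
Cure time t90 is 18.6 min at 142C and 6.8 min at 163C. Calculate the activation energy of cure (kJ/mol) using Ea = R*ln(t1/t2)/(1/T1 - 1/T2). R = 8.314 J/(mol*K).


T1 = 415.15 K, T2 = 436.15 K
1/T1 - 1/T2 = 1.1598e-04
ln(t1/t2) = ln(18.6/6.8) = 1.0062
Ea = 8.314 * 1.0062 / 1.1598e-04 = 72132.7977 J/mol
Ea = 72.13 kJ/mol

72.13 kJ/mol


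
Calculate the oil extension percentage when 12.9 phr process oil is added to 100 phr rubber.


Oil % = oil / (100 + oil) * 100
= 12.9 / (100 + 12.9) * 100
= 12.9 / 112.9 * 100
= 11.43%

11.43%


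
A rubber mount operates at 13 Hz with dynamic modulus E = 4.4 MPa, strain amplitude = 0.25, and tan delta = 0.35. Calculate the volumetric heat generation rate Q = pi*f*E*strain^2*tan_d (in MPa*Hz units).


Q = pi * f * E * strain^2 * tan_d
= pi * 13 * 4.4 * 0.25^2 * 0.35
= pi * 13 * 4.4 * 0.0625 * 0.35
= 3.9309

Q = 3.9309


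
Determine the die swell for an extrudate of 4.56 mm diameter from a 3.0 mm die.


Die swell ratio = D_extrudate / D_die
= 4.56 / 3.0
= 1.52

Die swell = 1.52


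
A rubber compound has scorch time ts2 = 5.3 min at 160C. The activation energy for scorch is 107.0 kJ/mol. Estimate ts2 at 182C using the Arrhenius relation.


Convert temperatures: T1 = 160 + 273.15 = 433.15 K, T2 = 182 + 273.15 = 455.15 K
ts2_new = 5.3 * exp(107000 / 8.314 * (1/455.15 - 1/433.15))
1/T2 - 1/T1 = -1.1159e-04
ts2_new = 1.26 min

1.26 min
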